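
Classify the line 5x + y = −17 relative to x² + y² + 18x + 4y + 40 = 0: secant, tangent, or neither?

secant

Centre (−9, −2), r² = 45. Distance² from centre to line = (−30)²/26 = 450/13.
Since d² < r², the line cuts the circle twice.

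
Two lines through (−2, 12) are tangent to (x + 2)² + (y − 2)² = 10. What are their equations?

3x + y = 6 and 3x − y = −18

Let a tangent through (−2, 12) have slope m. Its distance from (−2, 2) must equal √10:
[m·(0) − (−10)]² = 10(m² + 1)
m² − 9 = 0, so m = −3 or m = 3.
Through (−2, 12) these give 3x + y = 6 and 3x − y = −18.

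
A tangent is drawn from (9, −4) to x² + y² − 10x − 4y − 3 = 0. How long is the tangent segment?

The centre is (5, 2) and r = 4√2. The square of the distance from P to the centre is 16 + 36 = 52.
Power of the point: PT² = |PO|² − r² = 20, so PT = 2√5.

2√5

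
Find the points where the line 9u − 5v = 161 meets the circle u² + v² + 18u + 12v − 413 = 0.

From the line, v = (−161 + 9u)/5. Substituting:
106u² − 1908u + 5936 = 0  ⟹  u² − 18u + 56 = 0
u = 14 or u = 4, giving (14, −7) and (4, −25).

(4, −25) and (14, −7)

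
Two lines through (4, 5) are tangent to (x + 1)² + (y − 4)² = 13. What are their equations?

Let a tangent through (4, 5) have slope m. Its distance from (−1, 4) must equal √13:
(−5m − (−1))² = 13(m² + 1)
6m² − 5m − 6 = 0, so m = −2/3 or m = 3/2.
With m = −2/3: 2x + 3y = 23. With m = 3/2: 3x − 2y = 2.

2x + 3y = 23 and 3x − 2y = 2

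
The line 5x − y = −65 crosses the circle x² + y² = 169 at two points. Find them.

From the line, y = 5x + 65. Substituting:
26x² + 650x + 4056 = 0  ⟹  x² + 25x + 156 = 0
x = −12 or x = −13, giving (−12, 5) and (−13, 0).

(−13, 0) and (−12, 5)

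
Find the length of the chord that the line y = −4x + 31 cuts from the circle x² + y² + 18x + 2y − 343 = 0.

The distance from (−9, −1) to the line is 68/√17, and r² = 425.
Chord = 2√(r² − d²) = 2·√(153) = 6√17.

6√17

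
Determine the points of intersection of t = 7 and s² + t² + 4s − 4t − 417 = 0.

(−22, 7) and (18, 7)

Express t = 7 and substitute into the circle:
s² + 4s − 396 = 0
s = 18 or s = −22, giving (18, 7) and (−22, 7).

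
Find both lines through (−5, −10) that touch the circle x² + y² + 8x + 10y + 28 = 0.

A line y − (−10) = m(x − (−5)) is tangent when its distance from (−4, −5) is √13:
[m·(1) − (5)]² = 13(m² + 1)
6m² + 5m − 6 = 0, so m = 2/3 or m = −3/2.
Through (−5, −10) these give 2x − 3y = 20 and 3x + 2y = −35.

2x − 3y = 20 and 3x + 2y = −35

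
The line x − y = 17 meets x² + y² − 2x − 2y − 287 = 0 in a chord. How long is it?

17√2

Express y = x − 17 and substitute into the circle:
2x² − 38x + 36 = 0  ⟹  x² − 19x + 18 = 0
x = 18 or x = 1, giving (18, 1) and (1, −16).
|(18, 1) − (1, −16)| = √((17)² + (17)²) = 17√2.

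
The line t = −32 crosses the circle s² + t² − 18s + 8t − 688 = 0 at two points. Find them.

(8, −32) and (10, −32)

From the line, t = −32. Substituting:
s² − 18s + 80 = 0
s = 10 or s = 8, giving (10, −32) and (8, −32).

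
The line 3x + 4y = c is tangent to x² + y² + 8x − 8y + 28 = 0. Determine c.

c = −6 or c = 14

For a tangent, require d(centre, line) = r = 2.
|3·(−4) + 4·4 − c| / √25 = 2
|c − (4)| = 2·5, so c = 14 or c = −6.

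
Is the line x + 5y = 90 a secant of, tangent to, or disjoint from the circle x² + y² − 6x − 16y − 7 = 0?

Centre (3, 8), r² = 80. Distance² from centre to line = (−47)²/26 = 2209/26.
Since d² > r², the line lies outside the circle.

disjoint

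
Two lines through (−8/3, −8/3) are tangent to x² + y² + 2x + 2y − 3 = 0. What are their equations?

Write the tangent as mx − y + (−8/3 − m·(−8/3)) = 0 and set its distance from the centre to √5:
[m·(5/3) − (5/3)]² = 5(m² + 1)
2m² + 5m + 2 = 0, so m = −1/2 or m = −2.
Through (−8/3, −8/3) these give x + 2y = −8 and 2x + y = −8.

x + 2y = −8 and 2x + y = −8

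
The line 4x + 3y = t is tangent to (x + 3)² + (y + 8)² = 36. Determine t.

For a tangent, require d(centre, line) = r = 6.
|4·(−3) + 3·(−8) − t| / √25 = 6
|t − (−36)| = 6·5, so t = −6 or t = −66.

t = −66 or t = −6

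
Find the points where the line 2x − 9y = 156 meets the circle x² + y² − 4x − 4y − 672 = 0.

(−12, −20) and (24, −12)

From the line, y = (−156 + 2x)/9. Substituting:
85x² − 1020x − 24480 = 0  ⟹  x² − 12x − 288 = 0
x = 24 or x = −12, giving (24, −12) and (−12, −20).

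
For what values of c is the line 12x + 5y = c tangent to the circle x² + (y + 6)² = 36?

c = −108 or c = 48

For a tangent, require d(centre, line) = r = 6.
|12·0 + 5·(−6) − c| / √169 = 6
|c − (−30)| = 6·13, so c = 48 or c = −108.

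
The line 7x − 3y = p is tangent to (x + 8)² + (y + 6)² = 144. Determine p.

For a tangent, require d(centre, line) = r = 12.
|7·(−8) − 3·(−6) − p| / √58 = 12
|p − (−38)| = 12√58.

p = −38 ± 12√58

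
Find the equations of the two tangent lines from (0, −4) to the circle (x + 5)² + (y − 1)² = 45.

x − 2y = 8 and 2x − y = 4

Write the tangent as mx − y + (−4 − m·(0)) = 0 and set its distance from the centre to 3√5:
(−5m − (5))² = 45(m² + 1)
2m² − 5m + 2 = 0, so m = 1/2 or m = 2.
With m = 1/2: x − 2y = 8. With m = 2: 2x − y = 4.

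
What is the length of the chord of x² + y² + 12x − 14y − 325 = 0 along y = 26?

14

The distance from (−6, 7) to the line is 19, and r² = 410.
Chord = 2√(r² − d²) = 2·√(49) = 14.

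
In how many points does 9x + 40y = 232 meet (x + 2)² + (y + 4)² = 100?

1

d² = (9·(−2) + 40·(−4) − (232))²/1681 = 100; r² = 100.
Since d² = r², the line is tangent.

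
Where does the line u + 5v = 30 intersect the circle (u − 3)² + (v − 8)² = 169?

Express v = (30 − u)/5 and substitute into the circle:
26u² − 130u − 3900 = 0  ⟹  u² − 5u − 150 = 0
u = 15 or u = −10, giving (15, 3) and (−10, 8).

(−10, 8) and (15, 3)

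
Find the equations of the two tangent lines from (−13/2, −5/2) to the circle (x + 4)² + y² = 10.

3x + y = −22 and x + 3y = −14

Let a tangent through (−13/2, −5/2) have slope m. Its distance from (−4, 0) must equal √10:
[m·(5/2) − (5/2)]² = 10(m² + 1)
3m² + 10m + 3 = 0, so m = −3 or m = −1/3.
Through (−13/2, −5/2) these give 3x + y = −22 and x + 3y = −14.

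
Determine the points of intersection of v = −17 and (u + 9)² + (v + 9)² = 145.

From the line, v = −17. Substituting:
u² + 18u = 0
u = 0 or u = −18, giving (0, −17) and (−18, −17).

(−18, −17) and (0, −17)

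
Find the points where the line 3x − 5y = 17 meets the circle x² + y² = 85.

From the line, y = (−17 + 3x)/5. Substituting:
34x² − 102x − 1836 = 0  ⟹  x² − 3x − 54 = 0
x = 9 or x = −6, giving (9, 2) and (−6, −7).

(−6, −7) and (9, 2)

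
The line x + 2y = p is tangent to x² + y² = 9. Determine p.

The line touches the circle iff its distance from (0, 0) is 3:
|1·0 + 2·0 − p| / √5 = 3
|p| = 3√5.

p = ±3√5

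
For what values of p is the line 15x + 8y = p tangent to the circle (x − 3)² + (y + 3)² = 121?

For a tangent, require d(centre, line) = r = 11.
|15·3 + 8·(−3) − p| / √289 = 11
|p − (21)| = 11·17, so p = 208 or p = −166.

p = −166 or p = 208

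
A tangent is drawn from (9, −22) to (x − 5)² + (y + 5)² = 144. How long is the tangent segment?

√161

The centre is (5, −5) and r = 12. The square of the distance from P to the centre is 16 + 289 = 305.
Power of the point: PT² = |PO|² − r² = 161, so PT = √161.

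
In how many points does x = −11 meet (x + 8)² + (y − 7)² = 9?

d² = (1·(−8) + 0·7 − (−11))² = 9; r² = 9.
Since d² = r², the line is tangent.

1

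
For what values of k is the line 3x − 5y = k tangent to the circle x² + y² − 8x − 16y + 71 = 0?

k = −28 ± 3√34

The line touches the circle iff its distance from (4, 8) is 3:
|3·4 − 5·8 − k| / √34 = 3
|k − (−28)| = 3√34.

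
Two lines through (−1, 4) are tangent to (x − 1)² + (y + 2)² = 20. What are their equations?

Let a tangent through (−1, 4) have slope m. Its distance from (1, −2) must equal 2√5:
[m·(2) − (−6)]² = 20(m² + 1)
2m² − 3m − 2 = 0, so m = −1/2 or m = 2.
With m = −1/2: x + 2y = 7. With m = 2: 2x − y = −6.

x + 2y = 7 and 2x − y = −6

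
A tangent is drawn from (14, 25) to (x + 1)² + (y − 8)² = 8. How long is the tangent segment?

√506

The centre is (−1, 8) and r = 2√2. The square of the distance from P to the centre is 225 + 289 = 514.
By the tangent–radius right angle, tangent length = √(|PO|² − r²) = √506.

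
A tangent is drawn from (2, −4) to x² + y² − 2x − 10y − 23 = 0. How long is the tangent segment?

√33

Centre (1, 5), r² = 49. |PO|² = (1)² + (−9)² = 82.
By the tangent–radius right angle, tangent length = √(|PO|² − r²) = √33.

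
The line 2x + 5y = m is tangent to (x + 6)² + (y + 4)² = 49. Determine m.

m = −32 ± 7√29

Tangency holds when the distance from the centre (−6, −4) to the line equals the radius 7:
|2·(−6) + 5·(−4) − m| / √29 = 7
|m − (−32)| = 7√29.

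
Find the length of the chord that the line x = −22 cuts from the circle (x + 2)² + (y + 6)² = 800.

Centre (−2, −6), r² = 800. Perpendicular distance d from centre to line = |20| / √1 = 20.
Chord = 2√(r² − d²) = 2·√(400) = 40.

40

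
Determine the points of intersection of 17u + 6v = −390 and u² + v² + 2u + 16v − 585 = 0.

(−24, 3) and (−12, −31)

From the line, v = (−390 − 17u)/6. Substituting:
325u² + 11700u + 93600 = 0  ⟹  u² + 36u + 288 = 0
u = −12 or u = −24, giving (−12, −31) and (−24, 3).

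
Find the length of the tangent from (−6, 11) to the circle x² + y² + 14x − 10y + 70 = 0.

√33

With centre O = (−7, 5), |OP|² = 37 and r² = 4.
The tangent meets the radius at right angles, so tangent² = |PO|² − r² = 37 − 4 = 33.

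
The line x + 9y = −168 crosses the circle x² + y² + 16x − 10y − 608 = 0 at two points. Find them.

(−24, −16) and (3, −19)

From the line, y = (−168 − x)/9. Substituting:
82x² + 1722x − 5904 = 0  ⟹  x² + 21x − 72 = 0
x = 3 or x = −24, giving (3, −19) and (−24, −16).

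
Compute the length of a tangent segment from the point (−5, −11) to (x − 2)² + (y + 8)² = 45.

√13

With centre O = (2, −8), |OP|² = 58 and r² = 45.
By the tangent–radius right angle, tangent length = √(|PO|² − r²) = √13.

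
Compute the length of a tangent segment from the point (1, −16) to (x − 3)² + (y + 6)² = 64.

Centre (3, −6), r² = 64. |PO|² = (−2)² + (−10)² = 104.
The tangent meets the radius at right angles, so tangent² = |PO|² − r² = 104 − 64 = 40.

2√10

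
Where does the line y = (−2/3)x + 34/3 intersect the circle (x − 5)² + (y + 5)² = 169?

From the line, y = (34 − 2x)/3. Substituting:
13x² − 286x + 1105 = 0  ⟹  x² − 22x + 85 = 0
x = 17 or x = 5, giving (17, 0) and (5, 8).

(5, 8) and (17, 0)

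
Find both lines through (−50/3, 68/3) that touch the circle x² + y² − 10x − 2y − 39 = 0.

7x + 4y = −26 and 4x + 7y = 92

A line y − (68/3) = m(x − (−50/3)) is tangent when its distance from (5, 1) is √65:
(65/3m − (−65/3))² = 65(m² + 1)
28m² + 65m + 28 = 0, so m = −7/4 or m = −4/7.
With m = −7/4: 7x + 4y = −26. With m = −4/7: 4x + 7y = 92.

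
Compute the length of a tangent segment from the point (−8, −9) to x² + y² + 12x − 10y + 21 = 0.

Centre (−6, 5), r² = 40. |PO|² = (−2)² + (−14)² = 200.
The tangent meets the radius at right angles, so tangent² = |PO|² − r² = 200 − 40 = 160.

4√10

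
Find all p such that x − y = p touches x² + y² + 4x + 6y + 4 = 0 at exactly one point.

p = 1 ± 3√2

Tangency holds when the distance from the centre (−2, −3) to the line equals the radius 3:
|1·(−2) − 1·(−3) − p| / √2 = 3
|p − (1)| = 3√2.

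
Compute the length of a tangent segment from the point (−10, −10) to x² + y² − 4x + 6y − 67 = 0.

With centre O = (2, −3), |OP|² = 193 and r² = 80.
By the tangent–radius right angle, tangent length = √(|PO|² − r²) = √113.

√113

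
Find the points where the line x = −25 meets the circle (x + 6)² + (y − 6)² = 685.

(−25, −12) and (−25, 24)

The line gives x = −25. Substituting into the circle:
y² − 12y − 288 = 0
y = 24 or y = −12, giving (−25, 24) and (−25, −12).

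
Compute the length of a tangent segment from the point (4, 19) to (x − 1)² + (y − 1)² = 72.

3√29

The centre is (1, 1) and r = 6√2. The square of the distance from P to the centre is 9 + 324 = 333.
By the tangent–radius right angle, tangent length = √(|PO|² − r²) = √261 = 3√29.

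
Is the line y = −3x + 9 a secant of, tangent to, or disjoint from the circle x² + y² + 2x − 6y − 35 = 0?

Centre (−1, 3), r² = 45. Distance² from centre to line = (−9)²/10 = 81/10.
Since d² < r², the line cuts the circle twice.

secant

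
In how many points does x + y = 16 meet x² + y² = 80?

Centre (0, 0), r² = 80. Distance² from centre to line = (−16)²/2 = 128.
Since d² > r², the line lies outside the circle.

0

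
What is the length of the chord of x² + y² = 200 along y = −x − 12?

16√2

Centre (0, 0), r² = 200. Perpendicular distance d from centre to line = |12| / √2 = 12/√2.
Chord = 2√(r² − d²) = 2·√(128) = 16√2.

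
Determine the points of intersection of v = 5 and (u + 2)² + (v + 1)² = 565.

(−25, 5) and (21, 5)

Substitute v = 5:
u² + 4u − 525 = 0
u = 21 or u = −25, giving (21, 5) and (−25, 5).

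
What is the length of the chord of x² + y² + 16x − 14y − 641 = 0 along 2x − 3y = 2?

Express y = (−2 + 2x)/3 and substitute into the circle:
13x² + 52x − 5681 = 0  ⟹  x² + 4x − 437 = 0
x = 19 or x = −23, giving (19, 12) and (−23, −16).
Chord length = distance between (19, 12) and (−23, −16) = √2548 = 14√13.

14√13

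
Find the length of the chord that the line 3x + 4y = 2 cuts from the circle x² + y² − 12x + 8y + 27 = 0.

From the line, y = (2 − 3x)/4. Substituting:
25x² − 300x + 500 = 0  ⟹  x² − 12x + 20 = 0
x = 10 or x = 2, giving (10, −7) and (2, −1).
|(10, −7) − (2, −1)| = √((8)² + (−6)²) = 10.

10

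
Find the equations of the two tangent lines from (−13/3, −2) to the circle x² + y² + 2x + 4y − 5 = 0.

3x − y = −11 and 3x + y = −15

Write the tangent as mx − y + (−2 − m·(−13/3)) = 0 and set its distance from the centre to √10:
(10/3m − (0))² = 10(m² + 1)
m² − 9 = 0, so m = 3 or m = −3.
Through (−13/3, −2) these give 3x − y = −11 and 3x + y = −15.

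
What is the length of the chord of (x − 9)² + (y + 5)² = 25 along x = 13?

Centre (9, −5), r² = 25. Perpendicular distance d from centre to line = |−4| / √1 = 4.
Half the chord is √(r² − d²) = √(9), so the full chord is 6.

6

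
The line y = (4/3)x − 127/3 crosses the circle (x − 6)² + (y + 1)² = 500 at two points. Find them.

(16, −21) and (28, −5)

Express y = (−127 + 4x)/3 and substitute into the circle:
25x² − 1100x + 11200 = 0  ⟹  x² − 44x + 448 = 0
x = 28 or x = 16, giving (28, −5) and (16, −21).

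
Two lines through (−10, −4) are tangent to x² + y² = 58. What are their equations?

Write the tangent as mx − y + (−4 − m·(−10)) = 0 and set its distance from the centre to √58:
(10m − (4))² = 58(m² + 1)
21m² − 40m − 21 = 0, so m = −3/7 or m = 7/3.
With m = −3/7: 3x + 7y = −58. With m = 7/3: 7x − 3y = −58.

3x + 7y = −58 and 7x − 3y = −58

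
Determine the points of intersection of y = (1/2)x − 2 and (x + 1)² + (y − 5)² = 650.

(−20, −12) and (24, 10)

Substitute y = (−4 + x)/2:
5x² − 20x − 2400 = 0  ⟹  x² − 4x − 480 = 0
x = 24 or x = −20, giving (24, 10) and (−20, −12).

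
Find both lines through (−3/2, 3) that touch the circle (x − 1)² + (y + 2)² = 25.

Let a tangent through (−3/2, 3) have slope m. Its distance from (1, −2) must equal 5:
(5/2m − (−5))² = 25(m² + 1)
3m² − 4m = 0, so m = 0 or m = 4/3.
With m = 0: y = 3. With m = 4/3: 4x − 3y = −15.

y = 3 and 4x − 3y = −15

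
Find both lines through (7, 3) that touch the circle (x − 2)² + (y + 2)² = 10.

A line y − (3) = m(x − (7)) is tangent when its distance from (2, −2) is √10:
[m·(−5) − (−5)]² = 10(m² + 1)
3m² − 10m + 3 = 0, so m = 1/3 or m = 3.
Through (7, 3) these give x − 3y = −2 and 3x − y = 18.

x − 3y = −2 and 3x − y = 18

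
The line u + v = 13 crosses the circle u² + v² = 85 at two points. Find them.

(6, 7) and (7, 6)

From the line, v = −u + 13. Substituting:
2u² − 26u + 84 = 0  ⟹  u² − 13u + 42 = 0
u = 7 or u = 6, giving (7, 6) and (6, 7).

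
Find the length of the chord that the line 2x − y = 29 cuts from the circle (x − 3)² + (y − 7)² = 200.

From the line, y = 2x − 29. Substituting:
5x² − 150x + 1105 = 0  ⟹  x² − 30x + 221 = 0
x = 17 or x = 13, giving (17, 5) and (13, −3).
Chord length = distance between (17, 5) and (13, −3) = √80 = 4√5.

4√5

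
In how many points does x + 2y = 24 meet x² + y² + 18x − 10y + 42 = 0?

Substituting the line into the circle gives 5x² + 44x + 264 = 0.
Δ = 1936 − 5280 = −3344.
No real roots: the line does not meet the circle.

0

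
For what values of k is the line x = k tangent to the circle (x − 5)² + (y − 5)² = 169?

k = −8 or k = 18

The line touches the circle iff its distance from (5, 5) is 13:
|1·5 + 0·5 − k| / √1 = 13
|k − (5)| = 13, so k = 18 or k = −8.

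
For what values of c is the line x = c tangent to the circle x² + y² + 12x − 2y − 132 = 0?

c = −19 or c = 7

The line touches the circle iff its distance from (−6, 1) is 13:
|1·(−6) + 0·1 − c| / √1 = 13
|c − (−6)| = 13, so c = 7 or c = −19.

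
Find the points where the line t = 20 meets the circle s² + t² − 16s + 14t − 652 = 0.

(2, 20) and (14, 20)

Substitute t = 20:
s² − 16s + 28 = 0
s = 14 or s = 2, giving (14, 20) and (2, 20).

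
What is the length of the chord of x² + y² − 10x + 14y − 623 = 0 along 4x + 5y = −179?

Centre (5, −7), r² = 697. Perpendicular distance d from centre to line = |164| / √41 = 164/√41.
Chord = 2√(r² − d²) = 2·√(41) = 2√41.

2√41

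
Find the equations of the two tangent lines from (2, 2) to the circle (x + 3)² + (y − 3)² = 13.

Write the tangent as mx − y + (2 − m·(2)) = 0 and set its distance from the centre to √13:
[m·(−5) − (1)]² = 13(m² + 1)
6m² + 5m − 6 = 0, so m = 2/3 or m = −3/2.
With m = 2/3: 2x − 3y = −2. With m = −3/2: 3x + 2y = 10.

2x − 3y = −2 and 3x + 2y = 10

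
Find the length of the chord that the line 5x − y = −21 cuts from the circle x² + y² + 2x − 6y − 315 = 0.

From the line, y = 5x + 21. Substituting:
26x² + 182x = 0  ⟹  x² + 7x = 0
x = 0 or x = −7, giving (0, 21) and (−7, −14).
Chord length = distance between (0, 21) and (−7, −14) = √1274 = 7√26.

7√26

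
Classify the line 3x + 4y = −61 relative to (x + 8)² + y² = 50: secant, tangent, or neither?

Centre (−8, 0), r² = 50. Distance² from centre to line = (37)²/25 = 1369/25.
Since d² > r², the line lies outside the circle.

neither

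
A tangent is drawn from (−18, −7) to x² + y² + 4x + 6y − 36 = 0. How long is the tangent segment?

√223

The centre is (−2, −3) and r = 7. The square of the distance from P to the centre is 256 + 16 = 272.
Power of the point: PT² = |PO|² − r² = 223, so PT = √223.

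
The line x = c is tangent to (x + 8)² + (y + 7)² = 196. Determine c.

c = −22 or c = 6

For a tangent, require d(centre, line) = r = 14.
|1·(−8) + 0·(−7) − c| / √1 = 14
|c − (−8)| = 14, so c = 6 or c = −22.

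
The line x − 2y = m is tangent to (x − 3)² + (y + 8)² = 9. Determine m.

Tangency holds when the distance from the centre (3, −8) to the line equals the radius 3:
|1·3 − 2·(−8) − m| / √5 = 3
|m − (19)| = 3√5.

m = 19 ± 3√5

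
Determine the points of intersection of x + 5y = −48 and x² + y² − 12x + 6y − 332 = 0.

Substitute y = (−48 − x)/5:
26x² − 234x − 7436 = 0  ⟹  x² − 9x − 286 = 0
x = 22 or x = −13, giving (22, −14) and (−13, −7).

(−13, −7) and (22, −14)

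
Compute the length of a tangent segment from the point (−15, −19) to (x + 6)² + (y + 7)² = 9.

With centre O = (−6, −7), |OP|² = 225 and r² = 9.
Power of the point: PT² = |PO|² − r² = 216, so PT = 6√6.

6√6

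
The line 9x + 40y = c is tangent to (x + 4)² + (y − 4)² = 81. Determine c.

The line touches the circle iff its distance from (−4, 4) is 9:
|9·(−4) + 40·4 − c| / √1681 = 9
|c − (124)| = 9·41, so c = 493 or c = −245.

c = −245 or c = 493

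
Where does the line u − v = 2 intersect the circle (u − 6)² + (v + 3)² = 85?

(−3, −5) and (8, 6)

Substitute v = u − 2:
2u² − 10u − 48 = 0  ⟹  u² − 5u − 24 = 0
u = 8 or u = −3, giving (8, 6) and (−3, −5).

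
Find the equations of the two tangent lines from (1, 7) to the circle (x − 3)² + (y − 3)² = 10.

A line y − (7) = m(x − (1)) is tangent when its distance from (3, 3) is √10:
[m·(2) − (−4)]² = 10(m² + 1)
3m² − 8m − 3 = 0, so m = 3 or m = −1/3.
Through (1, 7) these give 3x − y = −4 and x + 3y = 22.

3x − y = −4 and x + 3y = 22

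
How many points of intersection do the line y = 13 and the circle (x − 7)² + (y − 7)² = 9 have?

0

Substituting the line into the circle gives x² − 14x + 76 = 0.
Δ = 196 − 304 = −108.
No real roots: the line does not meet the circle.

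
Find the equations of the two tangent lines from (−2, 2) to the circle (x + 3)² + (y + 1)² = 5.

Let a tangent through (−2, 2) have slope m. Its distance from (−3, −1) must equal √5:
(−1m − (−3))² = 5(m² + 1)
2m² + 3m − 2 = 0, so m = 1/2 or m = −2.
Through (−2, 2) these give x − 2y = −6 and 2x + y = −2.

x − 2y = −6 and 2x + y = −2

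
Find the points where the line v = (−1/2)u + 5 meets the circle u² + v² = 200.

(−10, 10) and (14, −2)

Express v = (10 − u)/2 and substitute into the circle:
5u² − 20u − 700 = 0  ⟹  u² − 4u − 140 = 0
u = 14 or u = −10, giving (14, −2) and (−10, 10).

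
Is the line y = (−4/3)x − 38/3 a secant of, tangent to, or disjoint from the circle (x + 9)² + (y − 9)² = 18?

Substituting the line into the circle gives 25x² + 682x + 4792 = 0.
Discriminant = (682)² − 4·25·(4792) = −14076 < 0.
No real roots: the line does not meet the circle.

disjoint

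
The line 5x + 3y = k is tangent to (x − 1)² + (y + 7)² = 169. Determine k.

The line touches the circle iff its distance from (1, −7) is 13:
|5·1 + 3·(−7) − k| / √34 = 13
|k − (−16)| = 13√34.

k = −16 ± 13√34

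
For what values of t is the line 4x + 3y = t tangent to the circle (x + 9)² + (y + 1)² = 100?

The line touches the circle iff its distance from (−9, −1) is 10:
|4·(−9) + 3·(−1) − t| / √25 = 10
|t − (−39)| = 10·5, so t = 11 or t = −89.

t = −89 or t = 11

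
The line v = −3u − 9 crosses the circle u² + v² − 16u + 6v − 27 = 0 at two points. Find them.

(−2, −3) and (0, −9)

Express v = −3u − 9 and substitute into the circle:
10u² + 20u = 0  ⟹  u² + 2u = 0
u = 0 or u = −2, giving (0, −9) and (−2, −3).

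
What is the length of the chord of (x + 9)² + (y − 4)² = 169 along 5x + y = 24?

√26

The distance from (−9, 4) to the line is 65/√26, and r² = 169.
Chord = 2√(r² − d²) = 2·√(13/2) = √26.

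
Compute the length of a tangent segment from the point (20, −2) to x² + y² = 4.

The centre is (0, 0) and r = 2. The square of the distance from P to the centre is 400 + 4 = 404.
Power of the point: PT² = |PO|² − r² = 400, so PT = 20.

20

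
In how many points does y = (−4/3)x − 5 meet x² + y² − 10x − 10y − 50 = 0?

Substituting the line into the circle gives 25x² + 150x + 225 = 0.
Δ = 22500 − 22500 = 0.
A repeated root: the line is tangent.

1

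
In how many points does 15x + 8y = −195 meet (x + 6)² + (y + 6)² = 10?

0

Centre (−6, −6), r² = 10. Distance² from centre to line = (57)²/289 = 3249/289.
Since d² > r², the line lies outside the circle.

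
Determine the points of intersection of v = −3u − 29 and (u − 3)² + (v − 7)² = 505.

(−16, 19) and (−5, −14)

From the line, v = −3u − 29. Substituting:
10u² + 210u + 800 = 0  ⟹  u² + 21u + 80 = 0
u = −5 or u = −16, giving (−5, −14) and (−16, 19).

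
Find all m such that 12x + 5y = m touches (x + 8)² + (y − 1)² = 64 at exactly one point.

For a tangent, require d(centre, line) = r = 8.
|12·(−8) + 5·1 − m| / √169 = 8
|m − (−91)| = 8·13, so m = 13 or m = −195.

m = −195 or m = 13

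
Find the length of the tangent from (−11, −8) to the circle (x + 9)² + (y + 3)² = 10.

The centre is (−9, −3) and r = √10. The square of the distance from P to the centre is 4 + 25 = 29.
Power of the point: PT² = |PO|² − r² = 19, so PT = √19.

√19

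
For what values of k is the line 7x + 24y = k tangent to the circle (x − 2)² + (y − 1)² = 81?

Tangency holds when the distance from the centre (2, 1) to the line equals the radius 9:
|7·2 + 24·1 − k| / √625 = 9
|k − (38)| = 9·25, so k = 263 or k = −187.

k = −187 or k = 263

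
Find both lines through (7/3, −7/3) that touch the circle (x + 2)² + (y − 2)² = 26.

x − 5y = 14 and 5x − y = 14

Write the tangent as mx − y + (−7/3 − m·(7/3)) = 0 and set its distance from the centre to √26:
[m·(−13/3) − (13/3)]² = 26(m² + 1)
5m² − 26m + 5 = 0, so m = 1/5 or m = 5.
Through (7/3, −7/3) these give x − 5y = 14 and 5x − y = 14.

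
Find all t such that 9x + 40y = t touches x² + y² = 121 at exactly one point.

t = −451 or t = 451

For a tangent, require d(centre, line) = r = 11.
|9·0 + 40·0 − t| / √1681 = 11
|t| = 11·41, so t = 451 or t = −451.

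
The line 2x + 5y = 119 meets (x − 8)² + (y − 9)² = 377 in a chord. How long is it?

6√29

The distance from (8, 9) to the line is 58/√29, and r² = 377.
Chord = 2√(r² − d²) = 2·√(261) = 6√29.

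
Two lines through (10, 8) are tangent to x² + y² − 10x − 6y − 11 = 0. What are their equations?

A line y − (8) = m(x − (10)) is tangent when its distance from (5, 3) is 3√5:
[m·(−5) − (−5)]² = 45(m² + 1)
2m² + 5m + 2 = 0, so m = −1/2 or m = −2.
With m = −1/2: x + 2y = 26. With m = −2: 2x + y = 28.

x + 2y = 26 and 2x + y = 28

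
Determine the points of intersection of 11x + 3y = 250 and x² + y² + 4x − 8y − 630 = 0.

(17, 21) and (23, −1)

Substitute y = (250 − 11x)/3:
130x² − 5200x + 50830 = 0  ⟹  x² − 40x + 391 = 0
x = 23 or x = 17, giving (23, −1) and (17, 21).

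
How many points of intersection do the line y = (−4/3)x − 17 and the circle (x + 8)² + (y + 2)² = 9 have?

d² = (4·(−8) + 3·(−2) − (−51))²/25 = 169/25; r² = 9.
Since d² < r², the line cuts the circle twice.

2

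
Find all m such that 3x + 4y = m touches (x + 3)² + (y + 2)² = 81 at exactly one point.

The line touches the circle iff its distance from (−3, −2) is 9:
|3·(−3) + 4·(−2) − m| / √25 = 9
|m − (−17)| = 9·5, so m = 28 or m = −62.

m = −62 or m = 28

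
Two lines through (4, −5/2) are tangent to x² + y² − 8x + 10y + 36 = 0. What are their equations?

x + 2y = −1 and x − 2y = 9

Write the tangent as mx − y + (−5/2 − m·(4)) = 0 and set its distance from the centre to √5:
[m·(0) − (−5/2)]² = 5(m² + 1)
4m² − 1 = 0, so m = −1/2 or m = 1/2.
Through (4, −5/2) these give x + 2y = −1 and x − 2y = 9.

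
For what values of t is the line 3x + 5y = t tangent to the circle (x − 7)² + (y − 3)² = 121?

t = 36 ± 11√34

The line touches the circle iff its distance from (7, 3) is 11:
|3·7 + 5·3 − t| / √34 = 11
|t − (36)| = 11√34.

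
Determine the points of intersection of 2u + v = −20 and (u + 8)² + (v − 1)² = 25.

From the line, v = −2u − 20. Substituting:
5u² + 100u + 480 = 0  ⟹  u² + 20u + 96 = 0
u = −8 or u = −12, giving (−8, −4) and (−12, 4).

(−12, 4) and (−8, −4)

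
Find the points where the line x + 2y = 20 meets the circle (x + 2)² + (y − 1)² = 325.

Express y = (20 − x)/2 and substitute into the circle:
5x² − 20x − 960 = 0  ⟹  x² − 4x − 192 = 0
x = 16 or x = −12, giving (16, 2) and (−12, 16).

(−12, 16) and (16, 2)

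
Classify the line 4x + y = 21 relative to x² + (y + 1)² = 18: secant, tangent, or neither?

neither

Substituting the line into the circle gives 17x² − 176x + 466 = 0.
Discriminant = (−176)² − 4·17·(466) = −712 < 0.
No real roots: the line does not meet the circle.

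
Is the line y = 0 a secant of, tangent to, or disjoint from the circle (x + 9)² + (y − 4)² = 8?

Substituting the line into the circle gives x² + 18x + 89 = 0.
Δ = 324 − 356 = −32.
No real roots: the line does not meet the circle.

disjoint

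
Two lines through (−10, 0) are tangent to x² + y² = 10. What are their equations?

Let a tangent through (−10, 0) have slope m. Its distance from (0, 0) must equal √10:
(10m − (0))² = 10(m² + 1)
9m² − 1 = 0, so m = −1/3 or m = 1/3.
Through (−10, 0) these give x + 3y = −10 and x − 3y = −10.

x + 3y = −10 and x − 3y = −10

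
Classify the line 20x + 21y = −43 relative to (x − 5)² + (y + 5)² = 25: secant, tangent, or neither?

d² = (20·5 + 21·(−5) − (−43))²/841 = 1444/841; r² = 25.
Since d² < r², the line cuts the circle twice.

secant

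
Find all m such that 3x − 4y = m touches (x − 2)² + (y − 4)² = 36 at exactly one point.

m = −40 or m = 20

The line touches the circle iff its distance from (2, 4) is 6:
|3·2 − 4·4 − m| / √25 = 6
|m − (−10)| = 6·5, so m = 20 or m = −40.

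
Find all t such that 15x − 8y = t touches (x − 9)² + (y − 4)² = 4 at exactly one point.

Tangency holds when the distance from the centre (9, 4) to the line equals the radius 2:
|15·9 − 8·4 − t| / √289 = 2
|t − (103)| = 2·17, so t = 137 or t = 69.

t = 69 or t = 137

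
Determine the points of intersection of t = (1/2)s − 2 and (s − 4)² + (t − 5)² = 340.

(−10, −7) and (22, 9)

Substitute t = (−4 + s)/2:
5s² − 60s − 1100 = 0  ⟹  s² − 12s − 220 = 0
s = 22 or s = −10, giving (22, 9) and (−10, −7).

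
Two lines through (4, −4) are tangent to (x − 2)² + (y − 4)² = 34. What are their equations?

A line y − (−4) = m(x − (4)) is tangent when its distance from (2, 4) is √34:
[m·(−2) − (8)]² = 34(m² + 1)
15m² − 16m − 15 = 0, so m = −3/5 or m = 5/3.
Through (4, −4) these give 3x + 5y = −8 and 5x − 3y = 32.

3x + 5y = −8 and 5x − 3y = 32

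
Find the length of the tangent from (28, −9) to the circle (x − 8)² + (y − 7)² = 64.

With centre O = (8, 7), |OP|² = 656 and r² = 64.
By the tangent–radius right angle, tangent length = √(|PO|² − r²) = √592 = 4√37.

4√37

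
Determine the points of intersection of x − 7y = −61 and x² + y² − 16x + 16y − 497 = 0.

(−12, 7) and (23, 12)

Express y = (61 + x)/7 and substitute into the circle:
50x² − 550x − 13800 = 0  ⟹  x² − 11x − 276 = 0
x = 23 or x = −12, giving (23, 12) and (−12, 7).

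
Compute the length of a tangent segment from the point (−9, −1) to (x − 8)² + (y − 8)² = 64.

3√34

With centre O = (8, 8), |OP|² = 370 and r² = 64.
The tangent meets the radius at right angles, so tangent² = |PO|² − r² = 370 − 64 = 306.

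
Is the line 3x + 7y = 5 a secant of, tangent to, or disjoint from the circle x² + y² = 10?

secant

Centre (0, 0), r² = 10. Distance² from centre to line = (−5)²/58 = 25/58.
Since d² < r², the line cuts the circle twice.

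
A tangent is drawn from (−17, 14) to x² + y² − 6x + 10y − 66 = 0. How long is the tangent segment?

√661

Centre (3, −5), r² = 100. |PO|² = (−20)² + (19)² = 761.
The tangent meets the radius at right angles, so tangent² = |PO|² − r² = 761 − 100 = 661.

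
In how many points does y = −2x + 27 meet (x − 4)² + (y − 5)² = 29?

0

d² = (2·4 + 1·5 − (27))²/5 = 196/5; r² = 29.
Since d² > r², the line lies outside the circle.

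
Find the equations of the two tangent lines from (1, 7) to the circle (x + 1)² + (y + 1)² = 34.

Write the tangent as mx − y + (7 − m·(1)) = 0 and set its distance from the centre to √34:
[m·(−2) − (−8)]² = 34(m² + 1)
15m² + 16m − 15 = 0, so m = −5/3 or m = 3/5.
Through (1, 7) these give 5x + 3y = 26 and 3x − 5y = −32.

5x + 3y = 26 and 3x − 5y = −32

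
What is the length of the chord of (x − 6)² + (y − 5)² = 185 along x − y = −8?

17√2

The distance from (6, 5) to the line is 9/√2, and r² = 185.
Half the chord is √(r² − d²) = √(289/2), so the full chord is 17√2.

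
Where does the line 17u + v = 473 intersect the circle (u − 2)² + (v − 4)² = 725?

From the line, v = −17u + 473. Substituting:
290u² − 15950u + 219240 = 0  ⟹  u² − 55u + 756 = 0
u = 28 or u = 27, giving (28, −3) and (27, 14).

(27, 14) and (28, −3)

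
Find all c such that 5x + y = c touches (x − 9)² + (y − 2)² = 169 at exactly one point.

For a tangent, require d(centre, line) = r = 13.
|5·9 + 1·2 − c| / √26 = 13
|c − (47)| = 13√26.

c = 47 ± 13√26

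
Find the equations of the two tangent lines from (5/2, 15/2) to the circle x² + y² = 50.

A line y − (15/2) = m(x − (5/2)) is tangent when its distance from (0, 0) is 5√2:
(−5/2m − (−15/2))² = 50(m² + 1)
7m² + 6m − 1 = 0, so m = −1 or m = 1/7.
With m = −1: x + y = 10. With m = 1/7: x − 7y = −50.

x + y = 10 and x − 7y = −50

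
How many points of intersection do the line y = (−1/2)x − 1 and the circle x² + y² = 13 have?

2

Substituting the line into the circle gives 5x² + 4x − 48 = 0.
Discriminant = (4)² − 4·5·(−48) = 976 > 0.
Two real roots: the line is a secant.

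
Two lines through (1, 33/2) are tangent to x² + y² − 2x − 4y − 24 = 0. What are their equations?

5x − 2y = −28 and 5x + 2y = 38

A line y − (33/2) = m(x − (1)) is tangent when its distance from (1, 2) is √29:
(0m − (−29/2))² = 29(m² + 1)
4m² − 25 = 0, so m = 5/2 or m = −5/2.
With m = 5/2: 5x − 2y = −28. With m = −5/2: 5x + 2y = 38.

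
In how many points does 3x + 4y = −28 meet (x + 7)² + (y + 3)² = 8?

2

Substituting the line into the circle gives 25x² + 320x + 912 = 0.
Discriminant = (320)² − 4·25·(912) = 11200 > 0.
Two real roots: the line is a secant.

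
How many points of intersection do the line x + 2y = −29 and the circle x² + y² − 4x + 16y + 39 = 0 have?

Substituting the line into the circle gives 5x² + 10x + 69 = 0.
Δ = 100 − 1380 = −1280.
No real roots: the line does not meet the circle.

0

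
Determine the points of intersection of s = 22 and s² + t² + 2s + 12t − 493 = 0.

(22, −7) and (22, −5)

The line gives s = 22. Substituting into the circle:
t² + 12t + 35 = 0
t = −5 or t = −7, giving (22, −5) and (22, −7).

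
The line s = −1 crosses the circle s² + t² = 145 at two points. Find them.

The line gives s = −1. Substituting into the circle:
t² − 144 = 0
t = 12 or t = −12, giving (−1, 12) and (−1, −12).

(−1, −12) and (−1, 12)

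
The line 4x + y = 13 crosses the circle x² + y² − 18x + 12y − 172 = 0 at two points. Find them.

Substitute y = −4x + 13:
17x² − 170x + 153 = 0  ⟹  x² − 10x + 9 = 0
x = 9 or x = 1, giving (9, −23) and (1, 9).

(1, 9) and (9, −23)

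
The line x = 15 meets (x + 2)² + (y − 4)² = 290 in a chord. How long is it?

The line gives x = 15. Substituting into the circle:
y² − 8y + 15 = 0
y = 5 or y = 3, giving (15, 5) and (15, 3).
Chord length = distance between (15, 5) and (15, 3) = √4 = 2.

2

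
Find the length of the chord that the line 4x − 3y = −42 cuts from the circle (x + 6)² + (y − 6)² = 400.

Substitute y = (42 + 4x)/3:
25x² + 300x − 2700 = 0  ⟹  x² + 12x − 108 = 0
x = 6 or x = −18, giving (6, 22) and (−18, −10).
Chord length = distance between (6, 22) and (−18, −10) = √1600 = 40.

40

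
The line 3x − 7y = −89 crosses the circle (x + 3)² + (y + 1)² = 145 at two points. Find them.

(−11, 8) and (−4, 11)

From the line, y = (89 + 3x)/7. Substituting:
58x² + 870x + 2552 = 0  ⟹  x² + 15x + 44 = 0
x = −4 or x = −11, giving (−4, 11) and (−11, 8).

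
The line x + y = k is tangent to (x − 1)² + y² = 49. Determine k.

For a tangent, require d(centre, line) = r = 7.
|1·1 + 1·0 − k| / √2 = 7
|k − (1)| = 7√2.

k = 1 ± 7√2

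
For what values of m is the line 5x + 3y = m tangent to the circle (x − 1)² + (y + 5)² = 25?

m = −10 ± 5√34

The line touches the circle iff its distance from (1, −5) is 5:
|5·1 + 3·(−5) − m| / √34 = 5
|m − (−10)| = 5√34.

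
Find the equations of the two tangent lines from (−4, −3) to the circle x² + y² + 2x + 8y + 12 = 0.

2x + y = −11 and x − 2y = 2

A line y − (−3) = m(x − (−4)) is tangent when its distance from (−1, −4) is √5:
[m·(3) − (−1)]² = 5(m² + 1)
2m² + 3m − 2 = 0, so m = −2 or m = 1/2.
Through (−4, −3) these give 2x + y = −11 and x − 2y = 2.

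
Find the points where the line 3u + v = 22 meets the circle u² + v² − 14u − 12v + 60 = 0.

(4, 10) and (7, 1)

Express v = −3u + 22 and substitute into the circle:
10u² − 110u + 280 = 0  ⟹  u² − 11u + 28 = 0
u = 7 or u = 4, giving (7, 1) and (4, 10).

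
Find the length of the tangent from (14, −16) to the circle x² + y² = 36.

4√26

The centre is (0, 0) and r = 6. The square of the distance from P to the centre is 196 + 256 = 452.
By the tangent–radius right angle, tangent length = √(|PO|² − r²) = √416 = 4√26.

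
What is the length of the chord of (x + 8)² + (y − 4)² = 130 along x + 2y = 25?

2√5

Express y = (25 − x)/2 and substitute into the circle:
5x² + 30x + 25 = 0  ⟹  x² + 6x + 5 = 0
x = −1 or x = −5, giving (−1, 13) and (−5, 15).
|(−1, 13) − (−5, 15)| = √((4)² + (−2)²) = 2√5.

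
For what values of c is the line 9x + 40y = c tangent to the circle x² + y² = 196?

c = −574 or c = 574

For a tangent, require d(centre, line) = r = 14.
|9·0 + 40·0 − c| / √1681 = 14
|c| = 14·41, so c = 574 or c = −574.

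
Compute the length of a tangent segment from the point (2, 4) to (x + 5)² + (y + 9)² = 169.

Centre (−5, −9), r² = 169. |PO|² = (7)² + (13)² = 218.
Power of the point: PT² = |PO|² − r² = 49, so PT = 7.

7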